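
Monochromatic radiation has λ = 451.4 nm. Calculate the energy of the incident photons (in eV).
2.7467 eV

Using E = hf = hc/λ:

E = hc/λ = (6.626×10⁻³⁴ J·s)(3×10⁸ m/s) / (451.4×10⁻⁹ m)
E = 2.7467 eV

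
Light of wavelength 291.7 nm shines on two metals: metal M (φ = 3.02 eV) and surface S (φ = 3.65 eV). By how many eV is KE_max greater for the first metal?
0.6300 eV

Using KE_max = hc/λ - φ for each metal:

Photon energy: E = hc/λ = 4.2504 eV

For metal M (φ₁ = 3.02 eV):
KE₁ = E - φ₁ = 4.2504 - 3.02 = 1.2304 eV

For surface S (φ₂ = 3.65 eV):
KE₂ = E - φ₂ = 4.2504 - 3.65 = 0.6004 eV

Difference:
ΔKE = KE₁ - KE₂ = 1.2304 - 0.6004 = 0.6300 eV

Note: The difference equals the difference in work functions: 3.65 - 3.02 = 0.63 eV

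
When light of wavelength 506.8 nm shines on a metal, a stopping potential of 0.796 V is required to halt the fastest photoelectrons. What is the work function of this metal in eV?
1.65 eV

The stopping potential gives the maximum kinetic energy: KE_max = eV_s = 0.796 eV

From Einstein's photoelectric equation: KE_max = hc/λ - φ
Rearranging: φ = hc/λ - KE_max

Calculate photon energy:
E_photon = hc/λ = (6.626×10⁻³⁴ J·s)(3×10⁸ m/s) / (506.8×10⁻⁹ m) = 2.4464 eV

Therefore:
φ = 2.4464 - 0.796 = 1.65 eV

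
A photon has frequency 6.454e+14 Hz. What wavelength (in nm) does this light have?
464.51 nm

Using the wave equation: c = fλ

Solving for wavelength:
λ = c/f = (3×10⁸ m/s) / (6.454e+14 Hz)
λ = 464.51 nm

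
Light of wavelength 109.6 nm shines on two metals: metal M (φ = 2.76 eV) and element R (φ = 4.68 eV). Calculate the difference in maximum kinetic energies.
1.9200 eV

Using KE_max = hc/λ - φ for each metal:

Photon energy: E = hc/λ = 11.3124 eV

For metal M (φ₁ = 2.76 eV):
KE₁ = E - φ₁ = 11.3124 - 2.76 = 8.5524 eV

For element R (φ₂ = 4.68 eV):
KE₂ = E - φ₂ = 11.3124 - 4.68 = 6.6324 eV

Difference:
ΔKE = KE₁ - KE₂ = 8.5524 - 6.6324 = 1.9200 eV

Note: The difference equals the difference in work functions: 4.68 - 2.76 = 1.92 eV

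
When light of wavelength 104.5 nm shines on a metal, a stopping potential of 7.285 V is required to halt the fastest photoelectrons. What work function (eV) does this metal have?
4.58 eV

The stopping potential gives the maximum kinetic energy: KE_max = eV_s = 7.285 eV

From Einstein's photoelectric equation: KE_max = hc/λ - φ
Rearranging: φ = hc/λ - KE_max

Calculate photon energy:
E_photon = hc/λ = (6.626×10⁻³⁴ J·s)(3×10⁸ m/s) / (104.5×10⁻⁹ m) = 11.8645 eV

Therefore:
φ = 11.8645 - 7.285 = 4.58 eV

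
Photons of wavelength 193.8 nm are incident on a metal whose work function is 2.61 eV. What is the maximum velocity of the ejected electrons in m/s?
1.1543e+06 m/s

First, find the maximum kinetic energy:
E_photon = hc/λ = 6.3975 eV
KE_max = E_photon - φ = 6.3975 - 2.61 = 3.7875 eV

Convert to Joules: KE_max = 3.7875 × 1.602×10⁻¹⁹ J = 6.0683e-19 J

Then use KE = ½mv² to find velocity:
v = √(2·KE/m) = √(2 × 6.0683e-19 J / 9.109e-31 kg)
v = 1.1543e+06 m/s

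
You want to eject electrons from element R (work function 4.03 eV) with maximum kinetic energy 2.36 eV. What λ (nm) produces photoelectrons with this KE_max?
194.03 nm

From Einstein's equation: KE_max = hc/λ - φ

Rearranging for λ:
hc/λ = KE_max + φ
λ = hc/(KE_max + φ)

Required photon energy:
E_photon = KE_max + φ = 2.36 + 4.03 = 6.39 eV

Required wavelength:
λ = hc/E_photon = (6.626×10⁻³⁴)(3×10⁸) / (6.39 × 1.602×10⁻¹⁹)
λ = 194.03 nm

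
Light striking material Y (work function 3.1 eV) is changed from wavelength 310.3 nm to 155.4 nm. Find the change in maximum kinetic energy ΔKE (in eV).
3.9828 eV

Using Einstein's equation: KE_max = hc/λ - φ

For λ₁ = 310.3 nm:
KE₁ = hc/λ₁ - φ = 3.9956 - 3.1 = 0.8956 eV

For λ₂ = 155.4 nm:
KE₂ = hc/λ₂ - φ = 7.9784 - 3.1 = 4.8784 eV

Change in KE:
ΔKE = KE₂ - KE₁ = 4.8784 - 0.8956 = 3.9828 eV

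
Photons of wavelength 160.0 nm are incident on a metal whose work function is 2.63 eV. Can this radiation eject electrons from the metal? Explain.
Yes

For photoemission, the photon energy must exceed the work function.

Photon energy: E = hc/λ = 7.7490 eV
Work function: φ = 2.63 eV

Since E_photon (7.7490 eV) > φ (2.63 eV), photoemission WILL occur.
The threshold wavelength is λ₀ = hc/φ = 471.4 nm.
Since 160.0 nm < 471.4 nm, the light has sufficient energy.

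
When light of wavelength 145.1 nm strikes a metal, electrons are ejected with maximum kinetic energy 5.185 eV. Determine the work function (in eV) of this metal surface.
3.36 eV

From Einstein's photoelectric equation: KE_max = hf - φ = hc/λ - φ

Rearranging for φ:
φ = hc/λ - KE_max

Calculate photon energy:
E_photon = hc/λ = 8.5447 eV

Therefore:
φ = 8.5447 - 5.185 = 3.36 eV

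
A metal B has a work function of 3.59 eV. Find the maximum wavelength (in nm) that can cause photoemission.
345.36 nm

The threshold wavelength is when the photon energy equals the work function:
hc/λ₀ = φ

Solving for λ₀:
λ₀ = hc/φ = (6.626×10⁻³⁴ J·s)(3×10⁸ m/s) / (3.59 eV × 1.602×10⁻¹⁹ J/eV)
λ₀ = 345.36 nm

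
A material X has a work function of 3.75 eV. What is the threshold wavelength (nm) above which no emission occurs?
330.62 nm

The threshold wavelength is when the photon energy equals the work function:
hc/λ₀ = φ

Solving for λ₀:
λ₀ = hc/φ = (6.626×10⁻³⁴ J·s)(3×10⁸ m/s) / (3.75 eV × 1.602×10⁻¹⁹ J/eV)
λ₀ = 330.62 nm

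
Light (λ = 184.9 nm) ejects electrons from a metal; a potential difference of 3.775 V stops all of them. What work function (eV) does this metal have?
2.93 eV

The stopping potential gives the maximum kinetic energy: KE_max = eV_s = 3.775 eV

From Einstein's photoelectric equation: KE_max = hc/λ - φ
Rearranging: φ = hc/λ - KE_max

Calculate photon energy:
E_photon = hc/λ = (6.626×10⁻³⁴ J·s)(3×10⁸ m/s) / (184.9×10⁻⁹ m) = 6.7055 eV

Therefore:
φ = 6.7055 - 3.775 = 2.93 eV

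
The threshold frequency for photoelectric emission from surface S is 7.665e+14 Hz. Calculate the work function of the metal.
3.17 eV

At the threshold frequency, photon energy equals work function:
φ = hf₀

Calculating:
φ = (6.626×10⁻³⁴ J·s)(7.665e+14 Hz)
φ = 3.17 eV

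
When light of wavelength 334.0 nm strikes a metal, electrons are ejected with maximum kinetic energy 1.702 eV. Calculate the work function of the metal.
2.01 eV

From Einstein's photoelectric equation: KE_max = hf - φ = hc/λ - φ

Rearranging for φ:
φ = hc/λ - KE_max

Calculate photon energy:
E_photon = hc/λ = 3.7121 eV

Therefore:
φ = 3.7121 - 1.702 = 2.01 eV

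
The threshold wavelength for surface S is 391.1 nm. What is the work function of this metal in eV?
3.17 eV

At the threshold wavelength, photon energy equals work function:
φ = hc/λ₀

Calculating:
φ = (6.626×10⁻³⁴ J·s)(3×10⁸ m/s) / (391.1×10⁻⁹ m)
φ = 3.17 eV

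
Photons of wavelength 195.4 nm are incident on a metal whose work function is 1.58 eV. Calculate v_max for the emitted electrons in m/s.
1.2947e+06 m/s

First, find the maximum kinetic energy:
E_photon = hc/λ = 6.3451 eV
KE_max = E_photon - φ = 6.3451 - 1.58 = 4.7651 eV

Convert to Joules: KE_max = 4.7651 × 1.602×10⁻¹⁹ J = 7.6346e-19 J

Then use KE = ½mv² to find velocity:
v = √(2·KE/m) = √(2 × 7.6346e-19 J / 9.109e-31 kg)
v = 1.2947e+06 m/s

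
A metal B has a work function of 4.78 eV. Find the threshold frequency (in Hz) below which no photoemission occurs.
1.1558e+15 Hz

The threshold frequency is when the photon energy equals the work function:
hf₀ = φ

Solving for f₀:
f₀ = φ/h = (4.78 eV × 1.602×10⁻¹⁹ J/eV) / (6.626×10⁻³⁴ J·s)
f₀ = 1.1558e+15 Hz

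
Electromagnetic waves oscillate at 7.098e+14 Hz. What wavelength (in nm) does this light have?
422.36 nm

Using the wave equation: c = fλ

Solving for wavelength:
λ = c/f = (3×10⁸ m/s) / (7.098e+14 Hz)
λ = 422.36 nm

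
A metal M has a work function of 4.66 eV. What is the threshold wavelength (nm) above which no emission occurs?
266.06 nm

The threshold wavelength is when the photon energy equals the work function:
hc/λ₀ = φ

Solving for λ₀:
λ₀ = hc/φ = (6.626×10⁻³⁴ J·s)(3×10⁸ m/s) / (4.66 eV × 1.602×10⁻¹⁹ J/eV)
λ₀ = 266.06 nm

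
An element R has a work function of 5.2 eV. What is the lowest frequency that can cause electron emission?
1.2574e+15 Hz

The threshold frequency is when the photon energy equals the work function:
hf₀ = φ

Solving for f₀:
f₀ = φ/h = (5.2 eV × 1.602×10⁻¹⁹ J/eV) / (6.626×10⁻³⁴ J·s)
f₀ = 1.2574e+15 Hz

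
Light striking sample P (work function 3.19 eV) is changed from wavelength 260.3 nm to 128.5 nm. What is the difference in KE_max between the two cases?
4.8854 eV

Using Einstein's equation: KE_max = hc/λ - φ

For λ₁ = 260.3 nm:
KE₁ = hc/λ₁ - φ = 4.7631 - 3.19 = 1.5731 eV

For λ₂ = 128.5 nm:
KE₂ = hc/λ₂ - φ = 9.6486 - 3.19 = 6.4586 eV

Change in KE:
ΔKE = KE₂ - KE₁ = 6.4586 - 1.5731 = 4.8854 eV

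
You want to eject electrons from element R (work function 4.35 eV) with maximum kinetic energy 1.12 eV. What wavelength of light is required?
226.66 nm

From Einstein's equation: KE_max = hc/λ - φ

Rearranging for λ:
hc/λ = KE_max + φ
λ = hc/(KE_max + φ)

Required photon energy:
E_photon = KE_max + φ = 1.12 + 4.35 = 5.47 eV

Required wavelength:
λ = hc/E_photon = (6.626×10⁻³⁴)(3×10⁸) / (5.47 × 1.602×10⁻¹⁹)
λ = 226.66 nm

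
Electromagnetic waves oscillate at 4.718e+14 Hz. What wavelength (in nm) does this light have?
635.42 nm

Using the wave equation: c = fλ

Solving for wavelength:
λ = c/f = (3×10⁸ m/s) / (4.718e+14 Hz)
λ = 635.42 nm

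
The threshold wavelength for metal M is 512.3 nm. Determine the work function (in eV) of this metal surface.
2.42 eV

At the threshold wavelength, photon energy equals work function:
φ = hc/λ₀

Calculating:
φ = (6.626×10⁻³⁴ J·s)(3×10⁸ m/s) / (512.3×10⁻⁹ m)
φ = 2.42 eV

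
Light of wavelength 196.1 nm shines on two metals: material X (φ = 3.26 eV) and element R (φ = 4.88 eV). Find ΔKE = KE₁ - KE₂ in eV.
1.6200 eV

Using KE_max = hc/λ - φ for each metal:

Photon energy: E = hc/λ = 6.3225 eV

For material X (φ₁ = 3.26 eV):
KE₁ = E - φ₁ = 6.3225 - 3.26 = 3.0625 eV

For element R (φ₂ = 4.88 eV):
KE₂ = E - φ₂ = 6.3225 - 4.88 = 1.4425 eV

Difference:
ΔKE = KE₁ - KE₂ = 3.0625 - 1.4425 = 1.6200 eV

Note: The difference equals the difference in work functions: 4.88 - 3.26 = 1.62 eV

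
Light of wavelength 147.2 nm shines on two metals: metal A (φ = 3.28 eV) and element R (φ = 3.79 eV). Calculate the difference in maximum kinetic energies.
0.5100 eV

Using KE_max = hc/λ - φ for each metal:

Photon energy: E = hc/λ = 8.4228 eV

For metal A (φ₁ = 3.28 eV):
KE₁ = E - φ₁ = 8.4228 - 3.28 = 5.1428 eV

For element R (φ₂ = 3.79 eV):
KE₂ = E - φ₂ = 8.4228 - 3.79 = 4.6328 eV

Difference:
ΔKE = KE₁ - KE₂ = 5.1428 - 4.6328 = 0.5100 eV

Note: The difference equals the difference in work functions: 3.79 - 3.28 = 0.51 eV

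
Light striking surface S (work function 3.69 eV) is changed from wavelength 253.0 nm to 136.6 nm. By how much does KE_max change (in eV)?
4.1759 eV

Using Einstein's equation: KE_max = hc/λ - φ

For λ₁ = 253.0 nm:
KE₁ = hc/λ₁ - φ = 4.9006 - 3.69 = 1.2106 eV

For λ₂ = 136.6 nm:
KE₂ = hc/λ₂ - φ = 9.0764 - 3.69 = 5.3864 eV

Change in KE:
ΔKE = KE₂ - KE₁ = 5.3864 - 1.2106 = 4.1759 eV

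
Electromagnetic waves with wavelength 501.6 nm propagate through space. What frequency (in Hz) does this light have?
5.9767e+14 Hz

Using the wave equation: c = fλ

Solving for frequency:
f = c/λ = (3×10⁸ m/s) / (501.6×10⁻⁹ m)
f = 5.9767e+14 Hz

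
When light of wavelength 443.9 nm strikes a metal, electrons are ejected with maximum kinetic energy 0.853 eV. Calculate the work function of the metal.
1.94 eV

From Einstein's photoelectric equation: KE_max = hf - φ = hc/λ - φ

Rearranging for φ:
φ = hc/λ - KE_max

Calculate photon energy:
E_photon = hc/λ = 2.7931 eV

Therefore:
φ = 2.7931 - 0.853 = 1.94 eV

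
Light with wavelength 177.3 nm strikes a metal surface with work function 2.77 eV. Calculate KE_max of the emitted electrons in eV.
4.2229 eV

Using Einstein's photoelectric equation: KE_max = hf - φ = hc/λ - φ

First, calculate the photon energy:
E_photon = hc/λ = (6.626×10⁻³⁴ J·s)(3×10⁸ m/s) / (177.3×10⁻⁹ m)
E_photon = 6.9929 eV

Then, the maximum kinetic energy:
KE_max = E_photon - φ = 6.9929 eV - 2.77 eV = 4.2229 eV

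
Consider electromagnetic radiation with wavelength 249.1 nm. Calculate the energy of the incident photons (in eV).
4.9773 eV

Using E = hf = hc/λ:

E = hc/λ = (6.626×10⁻³⁴ J·s)(3×10⁸ m/s) / (249.1×10⁻⁹ m)
E = 4.9773 eV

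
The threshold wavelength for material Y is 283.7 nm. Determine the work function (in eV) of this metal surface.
4.37 eV

At the threshold wavelength, photon energy equals work function:
φ = hc/λ₀

Calculating:
φ = (6.626×10⁻³⁴ J·s)(3×10⁸ m/s) / (283.7×10⁻⁹ m)
φ = 4.37 eV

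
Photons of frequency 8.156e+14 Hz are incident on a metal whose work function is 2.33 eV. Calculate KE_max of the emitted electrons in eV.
1.0431 eV

Using Einstein's photoelectric equation: KE_max = hf - φ

First, calculate the photon energy:
E_photon = hf = (6.626×10⁻³⁴ J·s)(8.156e+14 Hz)
E_photon = 3.3731 eV

Then, the maximum kinetic energy:
KE_max = E_photon - φ = 3.3731 eV - 2.33 eV = 1.0431 eV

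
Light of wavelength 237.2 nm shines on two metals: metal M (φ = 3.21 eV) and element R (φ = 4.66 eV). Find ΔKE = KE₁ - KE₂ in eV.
1.4500 eV

Using KE_max = hc/λ - φ for each metal:

Photon energy: E = hc/λ = 5.2270 eV

For metal M (φ₁ = 3.21 eV):
KE₁ = E - φ₁ = 5.2270 - 3.21 = 2.0170 eV

For element R (φ₂ = 4.66 eV):
KE₂ = E - φ₂ = 5.2270 - 4.66 = 0.5670 eV

Difference:
ΔKE = KE₁ - KE₂ = 2.0170 - 0.5670 = 1.4500 eV

Note: The difference equals the difference in work functions: 4.66 - 3.21 = 1.45 eV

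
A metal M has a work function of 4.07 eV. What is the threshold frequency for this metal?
9.8412e+14 Hz

The threshold frequency is when the photon energy equals the work function:
hf₀ = φ

Solving for f₀:
f₀ = φ/h = (4.07 eV × 1.602×10⁻¹⁹ J/eV) / (6.626×10⁻³⁴ J·s)
f₀ = 9.8412e+14 Hz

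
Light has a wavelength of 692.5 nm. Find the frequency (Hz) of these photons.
4.3291e+14 Hz

Using the wave equation: c = fλ

Solving for frequency:
f = c/λ = (3×10⁸ m/s) / (692.5×10⁻⁹ m)
f = 4.3291e+14 Hz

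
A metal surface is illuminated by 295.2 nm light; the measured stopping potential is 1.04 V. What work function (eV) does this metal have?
3.16 eV

The stopping potential gives the maximum kinetic energy: KE_max = eV_s = 1.04 eV

From Einstein's photoelectric equation: KE_max = hc/λ - φ
Rearranging: φ = hc/λ - KE_max

Calculate photon energy:
E_photon = hc/λ = (6.626×10⁻³⁴ J·s)(3×10⁸ m/s) / (295.2×10⁻⁹ m) = 4.2000 eV

Therefore:
φ = 4.2000 - 1.04 = 3.16 eV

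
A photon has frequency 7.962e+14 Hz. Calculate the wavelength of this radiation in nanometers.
376.53 nm

Using the wave equation: c = fλ

Solving for wavelength:
λ = c/f = (3×10⁸ m/s) / (7.962e+14 Hz)
λ = 376.53 nm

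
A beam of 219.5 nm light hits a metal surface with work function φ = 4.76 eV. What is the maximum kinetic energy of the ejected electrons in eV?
0.8885 eV

Using Einstein's photoelectric equation: KE_max = hf - φ = hc/λ - φ

First, calculate the photon energy:
E_photon = hc/λ = (6.626×10⁻³⁴ J·s)(3×10⁸ m/s) / (219.5×10⁻⁹ m)
E_photon = 5.6485 eV

Then, the maximum kinetic energy:
KE_max = E_photon - φ = 5.6485 eV - 4.76 eV = 0.8885 eV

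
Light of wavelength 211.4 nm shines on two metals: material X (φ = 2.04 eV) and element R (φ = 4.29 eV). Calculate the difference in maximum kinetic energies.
2.2500 eV

Using KE_max = hc/λ - φ for each metal:

Photon energy: E = hc/λ = 5.8649 eV

For material X (φ₁ = 2.04 eV):
KE₁ = E - φ₁ = 5.8649 - 2.04 = 3.8249 eV

For element R (φ₂ = 4.29 eV):
KE₂ = E - φ₂ = 5.8649 - 4.29 = 1.5749 eV

Difference:
ΔKE = KE₁ - KE₂ = 3.8249 - 1.5749 = 2.2500 eV

Note: The difference equals the difference in work functions: 4.29 - 2.04 = 2.25 eV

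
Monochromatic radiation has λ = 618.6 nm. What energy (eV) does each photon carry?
2.0043 eV

Using E = hf = hc/λ:

E = hc/λ = (6.626×10⁻³⁴ J·s)(3×10⁸ m/s) / (618.6×10⁻⁹ m)
E = 2.0043 eV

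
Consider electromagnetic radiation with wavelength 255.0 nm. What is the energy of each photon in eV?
4.8621 eV

Using E = hf = hc/λ:

E = hc/λ = (6.626×10⁻³⁴ J·s)(3×10⁸ m/s) / (255.0×10⁻⁹ m)
E = 4.8621 eV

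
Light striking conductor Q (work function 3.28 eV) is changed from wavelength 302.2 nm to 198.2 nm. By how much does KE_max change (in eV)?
2.1528 eV

Using Einstein's equation: KE_max = hc/λ - φ

For λ₁ = 302.2 nm:
KE₁ = hc/λ₁ - φ = 4.1027 - 3.28 = 0.8227 eV

For λ₂ = 198.2 nm:
KE₂ = hc/λ₂ - φ = 6.2555 - 3.28 = 2.9755 eV

Change in KE:
ΔKE = KE₂ - KE₁ = 2.9755 - 0.8227 = 2.1528 eV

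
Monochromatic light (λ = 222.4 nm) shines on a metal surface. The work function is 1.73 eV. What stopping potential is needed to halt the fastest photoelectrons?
3.8448 V

The stopping potential V_s satisfies: eV_s = KE_max

First, find KE_max using Einstein's equation:
E_photon = hc/λ = 5.5748 eV
KE_max = E_photon - φ = 5.5748 - 1.73 = 3.8448 eV

Since eV_s = KE_max:
V_s = KE_max/e = 3.8448 V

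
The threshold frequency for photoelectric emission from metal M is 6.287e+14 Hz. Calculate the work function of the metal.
2.60 eV

At the threshold frequency, photon energy equals work function:
φ = hf₀

Calculating:
φ = (6.626×10⁻³⁴ J·s)(6.287e+14 Hz)
φ = 2.60 eV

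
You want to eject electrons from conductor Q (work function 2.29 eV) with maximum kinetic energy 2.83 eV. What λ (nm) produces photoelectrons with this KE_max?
242.16 nm

From Einstein's equation: KE_max = hc/λ - φ

Rearranging for λ:
hc/λ = KE_max + φ
λ = hc/(KE_max + φ)

Required photon energy:
E_photon = KE_max + φ = 2.83 + 2.29 = 5.12 eV

Required wavelength:
λ = hc/E_photon = (6.626×10⁻³⁴)(3×10⁸) / (5.12 × 1.602×10⁻¹⁹)
λ = 242.16 nm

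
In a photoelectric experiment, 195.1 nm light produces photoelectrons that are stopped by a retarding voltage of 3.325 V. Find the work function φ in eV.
3.03 eV

The stopping potential gives the maximum kinetic energy: KE_max = eV_s = 3.325 eV

From Einstein's photoelectric equation: KE_max = hc/λ - φ
Rearranging: φ = hc/λ - KE_max

Calculate photon energy:
E_photon = hc/λ = (6.626×10⁻³⁴ J·s)(3×10⁸ m/s) / (195.1×10⁻⁹ m) = 6.3549 eV

Therefore:
φ = 6.3549 - 3.325 = 3.03 eV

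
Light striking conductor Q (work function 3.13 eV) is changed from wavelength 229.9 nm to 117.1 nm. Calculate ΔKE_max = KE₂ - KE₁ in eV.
5.1949 eV

Using Einstein's equation: KE_max = hc/λ - φ

For λ₁ = 229.9 nm:
KE₁ = hc/λ₁ - φ = 5.3930 - 3.13 = 2.2630 eV

For λ₂ = 117.1 nm:
KE₂ = hc/λ₂ - φ = 10.5879 - 3.13 = 7.4579 eV

Change in KE:
ΔKE = KE₂ - KE₁ = 7.4579 - 2.2630 = 5.1949 eV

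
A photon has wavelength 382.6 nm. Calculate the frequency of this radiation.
7.8357e+14 Hz

Using the wave equation: c = fλ

Solving for frequency:
f = c/λ = (3×10⁸ m/s) / (382.6×10⁻⁹ m)
f = 7.8357e+14 Hz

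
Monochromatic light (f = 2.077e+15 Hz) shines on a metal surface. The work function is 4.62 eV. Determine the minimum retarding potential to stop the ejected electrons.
3.9698 V

The stopping potential V_s satisfies: eV_s = KE_max

First, find KE_max using Einstein's equation:
E_photon = hf = (6.626×10⁻³⁴ J·s)(2.077e+15 Hz) = 8.5898 eV
KE_max = E_photon - φ = 8.5898 - 4.62 = 3.9698 eV

Since eV_s = KE_max:
V_s = KE_max/e = 3.9698 V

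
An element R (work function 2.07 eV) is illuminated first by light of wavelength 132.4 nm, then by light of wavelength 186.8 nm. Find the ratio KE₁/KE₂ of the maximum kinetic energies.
1.5971

Using Einstein's equation: KE_max = hc/λ - φ

For λ₁ = 132.4 nm:
E₁ = hc/λ₁ = 9.3644 eV
KE₁ = E₁ - φ = 9.3644 - 2.07 = 7.2944 eV

For λ₂ = 186.8 nm:
E₂ = hc/λ₂ = 6.6373 eV
KE₂ = E₂ - φ = 6.6373 - 2.07 = 4.5673 eV

Ratio: KE₁/KE₂ = 7.2944/4.5673 = 1.5971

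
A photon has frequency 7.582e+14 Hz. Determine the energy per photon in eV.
3.1357 eV

Using E = hf:

E = hf = (6.626×10⁻³⁴ J·s)(7.582e+14 Hz)
E = 3.1357 eV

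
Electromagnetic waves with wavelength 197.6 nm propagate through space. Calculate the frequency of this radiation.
1.5172e+15 Hz

Using the wave equation: c = fλ

Solving for frequency:
f = c/λ = (3×10⁸ m/s) / (197.6×10⁻⁹ m)
f = 1.5172e+15 Hz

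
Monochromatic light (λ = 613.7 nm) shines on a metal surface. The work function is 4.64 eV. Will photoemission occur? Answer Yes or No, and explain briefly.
No

For photoemission, the photon energy must exceed the work function.

Photon energy: E = hc/λ = 2.0203 eV
Work function: φ = 4.64 eV

Since E_photon (2.0203 eV) < φ (4.64 eV), photoemission will NOT occur.
The threshold wavelength is λ₀ = hc/φ = 267.2 nm.
Since 613.7 nm > 267.2 nm, the photons lack sufficient energy.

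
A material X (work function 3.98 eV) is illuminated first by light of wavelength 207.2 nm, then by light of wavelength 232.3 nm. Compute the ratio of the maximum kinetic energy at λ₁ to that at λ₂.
1.4764

Using Einstein's equation: KE_max = hc/λ - φ

For λ₁ = 207.2 nm:
E₁ = hc/λ₁ = 5.9838 eV
KE₁ = E₁ - φ = 5.9838 - 3.98 = 2.0038 eV

For λ₂ = 232.3 nm:
E₂ = hc/λ₂ = 5.3372 eV
KE₂ = E₂ - φ = 5.3372 - 3.98 = 1.3572 eV

Ratio: KE₁/KE₂ = 2.0038/1.3572 = 1.4764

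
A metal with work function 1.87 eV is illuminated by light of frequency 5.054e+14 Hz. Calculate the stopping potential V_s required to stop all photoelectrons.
0.2202 V

The stopping potential V_s satisfies: eV_s = KE_max

First, find KE_max using Einstein's equation:
E_photon = hf = (6.626×10⁻³⁴ J·s)(5.054e+14 Hz) = 2.0902 eV
KE_max = E_photon - φ = 2.0902 - 1.87 = 0.2202 eV

Since eV_s = KE_max:
V_s = KE_max/e = 0.2202 V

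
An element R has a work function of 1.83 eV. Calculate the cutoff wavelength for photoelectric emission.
677.51 nm

The threshold wavelength is when the photon energy equals the work function:
hc/λ₀ = φ

Solving for λ₀:
λ₀ = hc/φ = (6.626×10⁻³⁴ J·s)(3×10⁸ m/s) / (1.83 eV × 1.602×10⁻¹⁹ J/eV)
λ₀ = 677.51 nm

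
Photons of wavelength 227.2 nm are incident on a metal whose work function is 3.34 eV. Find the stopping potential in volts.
2.1171 V

The stopping potential V_s satisfies: eV_s = KE_max

First, find KE_max using Einstein's equation:
E_photon = hc/λ = 5.4571 eV
KE_max = E_photon - φ = 5.4571 - 3.34 = 2.1171 eV

Since eV_s = KE_max:
V_s = KE_max/e = 2.1171 V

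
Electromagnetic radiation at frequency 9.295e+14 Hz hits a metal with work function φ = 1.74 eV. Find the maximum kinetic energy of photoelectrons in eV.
2.1041 eV

Using Einstein's photoelectric equation: KE_max = hf - φ

First, calculate the photon energy:
E_photon = hf = (6.626×10⁻³⁴ J·s)(9.295e+14 Hz)
E_photon = 3.8441 eV

Then, the maximum kinetic energy:
KE_max = E_photon - φ = 3.8441 eV - 1.74 eV = 2.1041 eV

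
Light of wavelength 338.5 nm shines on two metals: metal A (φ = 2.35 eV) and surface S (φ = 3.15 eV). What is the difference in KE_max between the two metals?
0.8000 eV

Using KE_max = hc/λ - φ for each metal:

Photon energy: E = hc/λ = 3.6628 eV

For metal A (φ₁ = 2.35 eV):
KE₁ = E - φ₁ = 3.6628 - 2.35 = 1.3128 eV

For surface S (φ₂ = 3.15 eV):
KE₂ = E - φ₂ = 3.6628 - 3.15 = 0.5128 eV

Difference:
ΔKE = KE₁ - KE₂ = 1.3128 - 0.5128 = 0.8000 eV

Note: The difference equals the difference in work functions: 3.15 - 2.35 = 0.80 eV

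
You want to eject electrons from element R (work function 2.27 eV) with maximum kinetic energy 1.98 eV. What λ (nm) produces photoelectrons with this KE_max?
291.73 nm

From Einstein's equation: KE_max = hc/λ - φ

Rearranging for λ:
hc/λ = KE_max + φ
λ = hc/(KE_max + φ)

Required photon energy:
E_photon = KE_max + φ = 1.98 + 2.27 = 4.25 eV

Required wavelength:
λ = hc/E_photon = (6.626×10⁻³⁴)(3×10⁸) / (4.25 × 1.602×10⁻¹⁹)
λ = 291.73 nm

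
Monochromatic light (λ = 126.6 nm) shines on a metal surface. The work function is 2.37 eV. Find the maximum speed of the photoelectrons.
1.6159e+06 m/s

First, find the maximum kinetic energy:
E_photon = hc/λ = 9.7934 eV
KE_max = E_photon - φ = 9.7934 - 2.37 = 7.4234 eV

Convert to Joules: KE_max = 7.4234 × 1.602×10⁻¹⁹ J = 1.1894e-18 J

Then use KE = ½mv² to find velocity:
v = √(2·KE/m) = √(2 × 1.1894e-18 J / 9.109e-31 kg)
v = 1.6159e+06 m/s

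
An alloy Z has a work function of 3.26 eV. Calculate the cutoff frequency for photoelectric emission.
7.8826e+14 Hz

The threshold frequency is when the photon energy equals the work function:
hf₀ = φ

Solving for f₀:
f₀ = φ/h = (3.26 eV × 1.602×10⁻¹⁹ J/eV) / (6.626×10⁻³⁴ J·s)
f₀ = 7.8826e+14 Hz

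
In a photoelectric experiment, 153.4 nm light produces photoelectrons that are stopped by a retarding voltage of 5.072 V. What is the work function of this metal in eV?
3.01 eV

The stopping potential gives the maximum kinetic energy: KE_max = eV_s = 5.072 eV

From Einstein's photoelectric equation: KE_max = hc/λ - φ
Rearranging: φ = hc/λ - KE_max

Calculate photon energy:
E_photon = hc/λ = (6.626×10⁻³⁴ J·s)(3×10⁸ m/s) / (153.4×10⁻⁹ m) = 8.0824 eV

Therefore:
φ = 8.0824 - 5.072 = 3.01 eV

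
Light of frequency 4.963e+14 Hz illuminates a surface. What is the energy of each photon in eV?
2.0525 eV

Using E = hf:

E = hf = (6.626×10⁻³⁴ J·s)(4.963e+14 Hz)
E = 2.0525 eV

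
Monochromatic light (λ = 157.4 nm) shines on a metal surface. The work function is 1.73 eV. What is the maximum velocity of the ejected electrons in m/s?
1.4705e+06 m/s

First, find the maximum kinetic energy:
E_photon = hc/λ = 7.8770 eV
KE_max = E_photon - φ = 7.8770 - 1.73 = 6.1470 eV

Convert to Joules: KE_max = 6.1470 × 1.602×10⁻¹⁹ J = 9.8486e-19 J

Then use KE = ½mv² to find velocity:
v = √(2·KE/m) = √(2 × 9.8486e-19 J / 9.109e-31 kg)
v = 1.4705e+06 m/s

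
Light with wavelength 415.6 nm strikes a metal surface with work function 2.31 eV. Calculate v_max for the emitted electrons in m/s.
4.8665e+05 m/s

First, find the maximum kinetic energy:
E_photon = hc/λ = 2.9833 eV
KE_max = E_photon - φ = 2.9833 - 2.31 = 0.6733 eV

Convert to Joules: KE_max = 0.6733 × 1.602×10⁻¹⁹ J = 1.0787e-19 J

Then use KE = ½mv² to find velocity:
v = √(2·KE/m) = √(2 × 1.0787e-19 J / 9.109e-31 kg)
v = 4.8665e+05 m/s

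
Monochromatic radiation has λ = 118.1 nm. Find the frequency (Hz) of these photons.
2.5385e+15 Hz

Using the wave equation: c = fλ

Solving for frequency:
f = c/λ = (3×10⁸ m/s) / (118.1×10⁻⁹ m)
f = 2.5385e+15 Hz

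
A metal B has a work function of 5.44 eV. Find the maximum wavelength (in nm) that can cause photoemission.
227.91 nm

The threshold wavelength is when the photon energy equals the work function:
hc/λ₀ = φ

Solving for λ₀:
λ₀ = hc/φ = (6.626×10⁻³⁴ J·s)(3×10⁸ m/s) / (5.44 eV × 1.602×10⁻¹⁹ J/eV)
λ₀ = 227.91 nm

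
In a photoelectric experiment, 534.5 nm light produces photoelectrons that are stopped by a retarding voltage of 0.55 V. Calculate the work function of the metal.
1.77 eV

The stopping potential gives the maximum kinetic energy: KE_max = eV_s = 0.55 eV

From Einstein's photoelectric equation: KE_max = hc/λ - φ
Rearranging: φ = hc/λ - KE_max

Calculate photon energy:
E_photon = hc/λ = (6.626×10⁻³⁴ J·s)(3×10⁸ m/s) / (534.5×10⁻⁹ m) = 2.3196 eV

Therefore:
φ = 2.3196 - 0.55 = 1.77 eV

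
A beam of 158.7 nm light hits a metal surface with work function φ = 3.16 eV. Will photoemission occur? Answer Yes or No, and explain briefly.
Yes

For photoemission, the photon energy must exceed the work function.

Photon energy: E = hc/λ = 7.8125 eV
Work function: φ = 3.16 eV

Since E_photon (7.8125 eV) > φ (3.16 eV), photoemission WILL occur.
The threshold wavelength is λ₀ = hc/φ = 392.4 nm.
Since 158.7 nm < 392.4 nm, the light has sufficient energy.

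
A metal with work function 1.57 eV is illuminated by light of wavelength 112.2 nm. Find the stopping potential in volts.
9.4803 V

The stopping potential V_s satisfies: eV_s = KE_max

First, find KE_max using Einstein's equation:
E_photon = hc/λ = 11.0503 eV
KE_max = E_photon - φ = 11.0503 - 1.57 = 9.4803 eV

Since eV_s = KE_max:
V_s = KE_max/e = 9.4803 V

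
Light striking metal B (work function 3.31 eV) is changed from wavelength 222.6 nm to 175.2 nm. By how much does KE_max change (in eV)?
1.5069 eV

Using Einstein's equation: KE_max = hc/λ - φ

For λ₁ = 222.6 nm:
KE₁ = hc/λ₁ - φ = 5.5698 - 3.31 = 2.2598 eV

For λ₂ = 175.2 nm:
KE₂ = hc/λ₂ - φ = 7.0767 - 3.31 = 3.7667 eV

Change in KE:
ΔKE = KE₂ - KE₁ = 3.7667 - 2.2598 = 1.5069 eV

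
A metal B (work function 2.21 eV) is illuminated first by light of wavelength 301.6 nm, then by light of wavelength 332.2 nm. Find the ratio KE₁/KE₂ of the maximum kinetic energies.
1.2488

Using Einstein's equation: KE_max = hc/λ - φ

For λ₁ = 301.6 nm:
E₁ = hc/λ₁ = 4.1109 eV
KE₁ = E₁ - φ = 4.1109 - 2.21 = 1.9009 eV

For λ₂ = 332.2 nm:
E₂ = hc/λ₂ = 3.7322 eV
KE₂ = E₂ - φ = 3.7322 - 2.21 = 1.5222 eV

Ratio: KE₁/KE₂ = 1.9009/1.5222 = 1.2488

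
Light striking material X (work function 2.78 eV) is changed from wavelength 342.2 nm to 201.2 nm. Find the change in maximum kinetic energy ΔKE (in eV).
2.5391 eV

Using Einstein's equation: KE_max = hc/λ - φ

For λ₁ = 342.2 nm:
KE₁ = hc/λ₁ - φ = 3.6232 - 2.78 = 0.8432 eV

For λ₂ = 201.2 nm:
KE₂ = hc/λ₂ - φ = 6.1622 - 2.78 = 3.3822 eV

Change in KE:
ΔKE = KE₂ - KE₁ = 3.3822 - 0.8432 = 2.5391 eV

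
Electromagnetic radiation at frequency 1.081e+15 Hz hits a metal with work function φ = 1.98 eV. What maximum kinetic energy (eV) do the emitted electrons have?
2.4907 eV

Using Einstein's photoelectric equation: KE_max = hf - φ

First, calculate the photon energy:
E_photon = hf = (6.626×10⁻³⁴ J·s)(1.081e+15 Hz)
E_photon = 4.4707 eV

Then, the maximum kinetic energy:
KE_max = E_photon - φ = 4.4707 eV - 1.98 eV = 2.4907 eV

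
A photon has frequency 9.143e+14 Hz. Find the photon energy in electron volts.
3.7812 eV

Using E = hf:

E = hf = (6.626×10⁻³⁴ J·s)(9.143e+14 Hz)
E = 3.7812 eV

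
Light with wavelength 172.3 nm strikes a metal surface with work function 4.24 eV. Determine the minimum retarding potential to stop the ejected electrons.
2.9558 V

The stopping potential V_s satisfies: eV_s = KE_max

First, find KE_max using Einstein's equation:
E_photon = hc/λ = 7.1958 eV
KE_max = E_photon - φ = 7.1958 - 4.24 = 2.9558 eV

Since eV_s = KE_max:
V_s = KE_max/e = 2.9558 V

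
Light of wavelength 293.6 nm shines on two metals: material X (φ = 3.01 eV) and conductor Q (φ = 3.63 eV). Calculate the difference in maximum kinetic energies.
0.6200 eV

Using KE_max = hc/λ - φ for each metal:

Photon energy: E = hc/λ = 4.2229 eV

For material X (φ₁ = 3.01 eV):
KE₁ = E - φ₁ = 4.2229 - 3.01 = 1.2129 eV

For conductor Q (φ₂ = 3.63 eV):
KE₂ = E - φ₂ = 4.2229 - 3.63 = 0.5929 eV

Difference:
ΔKE = KE₁ - KE₂ = 1.2129 - 0.5929 = 0.6200 eV

Note: The difference equals the difference in work functions: 3.63 - 3.01 = 0.62 eV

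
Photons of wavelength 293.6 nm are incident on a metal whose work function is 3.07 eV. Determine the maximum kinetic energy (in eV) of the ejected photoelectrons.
1.1529 eV

Using Einstein's photoelectric equation: KE_max = hf - φ = hc/λ - φ

First, calculate the photon energy:
E_photon = hc/λ = (6.626×10⁻³⁴ J·s)(3×10⁸ m/s) / (293.6×10⁻⁹ m)
E_photon = 4.2229 eV

Then, the maximum kinetic energy:
KE_max = E_photon - φ = 4.2229 eV - 3.07 eV = 1.1529 eV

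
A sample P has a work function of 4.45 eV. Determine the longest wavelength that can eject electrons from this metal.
278.62 nm

The threshold wavelength is when the photon energy equals the work function:
hc/λ₀ = φ

Solving for λ₀:
λ₀ = hc/φ = (6.626×10⁻³⁴ J·s)(3×10⁸ m/s) / (4.45 eV × 1.602×10⁻¹⁹ J/eV)
λ₀ = 278.62 nm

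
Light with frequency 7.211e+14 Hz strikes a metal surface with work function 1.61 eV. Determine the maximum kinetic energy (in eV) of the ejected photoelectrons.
1.3722 eV

Using Einstein's photoelectric equation: KE_max = hf - φ

First, calculate the photon energy:
E_photon = hf = (6.626×10⁻³⁴ J·s)(7.211e+14 Hz)
E_photon = 2.9822 eV

Then, the maximum kinetic energy:
KE_max = E_photon - φ = 2.9822 eV - 1.61 eV = 1.3722 eV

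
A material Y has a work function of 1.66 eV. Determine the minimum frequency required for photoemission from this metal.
4.0139e+14 Hz

The threshold frequency is when the photon energy equals the work function:
hf₀ = φ

Solving for f₀:
f₀ = φ/h = (1.66 eV × 1.602×10⁻¹⁹ J/eV) / (6.626×10⁻³⁴ J·s)
f₀ = 4.0139e+14 Hz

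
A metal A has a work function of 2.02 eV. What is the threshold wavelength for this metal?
613.78 nm

The threshold wavelength is when the photon energy equals the work function:
hc/λ₀ = φ

Solving for λ₀:
λ₀ = hc/φ = (6.626×10⁻³⁴ J·s)(3×10⁸ m/s) / (2.02 eV × 1.602×10⁻¹⁹ J/eV)
λ₀ = 613.78 nm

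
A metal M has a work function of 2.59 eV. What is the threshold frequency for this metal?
6.2626e+14 Hz

The threshold frequency is when the photon energy equals the work function:
hf₀ = φ

Solving for f₀:
f₀ = φ/h = (2.59 eV × 1.602×10⁻¹⁹ J/eV) / (6.626×10⁻³⁴ J·s)
f₀ = 6.2626e+14 Hz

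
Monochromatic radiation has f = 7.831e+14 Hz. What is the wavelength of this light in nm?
382.83 nm

Using the wave equation: c = fλ

Solving for wavelength:
λ = c/f = (3×10⁸ m/s) / (7.831e+14 Hz)
λ = 382.83 nm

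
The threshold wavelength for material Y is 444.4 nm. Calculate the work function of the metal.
2.79 eV

At the threshold wavelength, photon energy equals work function:
φ = hc/λ₀

Calculating:
φ = (6.626×10⁻³⁴ J·s)(3×10⁸ m/s) / (444.4×10⁻⁹ m)
φ = 2.79 eV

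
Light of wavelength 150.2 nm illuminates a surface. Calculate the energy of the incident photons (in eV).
8.2546 eV

Using E = hf = hc/λ:

E = hc/λ = (6.626×10⁻³⁴ J·s)(3×10⁸ m/s) / (150.2×10⁻⁹ m)
E = 8.2546 eV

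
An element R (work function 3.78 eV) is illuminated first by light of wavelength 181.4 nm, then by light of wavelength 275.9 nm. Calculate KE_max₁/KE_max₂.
4.2796

Using Einstein's equation: KE_max = hc/λ - φ

For λ₁ = 181.4 nm:
E₁ = hc/λ₁ = 6.8349 eV
KE₁ = E₁ - φ = 6.8349 - 3.78 = 3.0549 eV

For λ₂ = 275.9 nm:
E₂ = hc/λ₂ = 4.4938 eV
KE₂ = E₂ - φ = 4.4938 - 3.78 = 0.7138 eV

Ratio: KE₁/KE₂ = 3.0549/0.7138 = 4.2796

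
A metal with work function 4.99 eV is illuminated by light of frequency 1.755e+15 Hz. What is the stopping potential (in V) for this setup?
2.2681 V

The stopping potential V_s satisfies: eV_s = KE_max

First, find KE_max using Einstein's equation:
E_photon = hf = (6.626×10⁻³⁴ J·s)(1.755e+15 Hz) = 7.2581 eV
KE_max = E_photon - φ = 7.2581 - 4.99 = 2.2681 eV

Since eV_s = KE_max:
V_s = KE_max/e = 2.2681 V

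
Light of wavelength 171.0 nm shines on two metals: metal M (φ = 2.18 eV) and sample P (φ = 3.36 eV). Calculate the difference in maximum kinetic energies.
1.1800 eV

Using KE_max = hc/λ - φ for each metal:

Photon energy: E = hc/λ = 7.2505 eV

For metal M (φ₁ = 2.18 eV):
KE₁ = E - φ₁ = 7.2505 - 2.18 = 5.0705 eV

For sample P (φ₂ = 3.36 eV):
KE₂ = E - φ₂ = 7.2505 - 3.36 = 3.8905 eV

Difference:
ΔKE = KE₁ - KE₂ = 5.0705 - 3.8905 = 1.1800 eV

Note: The difference equals the difference in work functions: 3.36 - 2.18 = 1.18 eV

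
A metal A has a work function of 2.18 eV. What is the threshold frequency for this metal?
5.2712e+14 Hz

The threshold frequency is when the photon energy equals the work function:
hf₀ = φ

Solving for f₀:
f₀ = φ/h = (2.18 eV × 1.602×10⁻¹⁹ J/eV) / (6.626×10⁻³⁴ J·s)
f₀ = 5.2712e+14 Hz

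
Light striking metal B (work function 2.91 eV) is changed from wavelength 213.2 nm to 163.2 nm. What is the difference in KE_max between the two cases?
1.7817 eV

Using Einstein's equation: KE_max = hc/λ - φ

For λ₁ = 213.2 nm:
KE₁ = hc/λ₁ - φ = 5.8154 - 2.91 = 2.9054 eV

For λ₂ = 163.2 nm:
KE₂ = hc/λ₂ - φ = 7.5971 - 2.91 = 4.6871 eV

Change in KE:
ΔKE = KE₂ - KE₁ = 4.6871 - 2.9054 = 1.7817 eV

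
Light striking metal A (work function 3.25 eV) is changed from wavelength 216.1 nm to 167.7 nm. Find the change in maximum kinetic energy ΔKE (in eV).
1.6559 eV

Using Einstein's equation: KE_max = hc/λ - φ

For λ₁ = 216.1 nm:
KE₁ = hc/λ₁ - φ = 5.7374 - 3.25 = 2.4874 eV

For λ₂ = 167.7 nm:
KE₂ = hc/λ₂ - φ = 7.3932 - 3.25 = 4.1432 eV

Change in KE:
ΔKE = KE₂ - KE₁ = 4.1432 - 2.4874 = 1.6559 eV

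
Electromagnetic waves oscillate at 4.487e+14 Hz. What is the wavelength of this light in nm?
668.14 nm

Using the wave equation: c = fλ

Solving for wavelength:
λ = c/f = (3×10⁸ m/s) / (4.487e+14 Hz)
λ = 668.14 nm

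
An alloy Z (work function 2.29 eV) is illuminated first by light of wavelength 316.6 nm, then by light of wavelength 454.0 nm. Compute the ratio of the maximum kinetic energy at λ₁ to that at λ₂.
3.6879

Using Einstein's equation: KE_max = hc/λ - φ

For λ₁ = 316.6 nm:
E₁ = hc/λ₁ = 3.9161 eV
KE₁ = E₁ - φ = 3.9161 - 2.29 = 1.6261 eV

For λ₂ = 454.0 nm:
E₂ = hc/λ₂ = 2.7309 eV
KE₂ = E₂ - φ = 2.7309 - 2.29 = 0.4409 eV

Ratio: KE₁/KE₂ = 1.6261/0.4409 = 3.6879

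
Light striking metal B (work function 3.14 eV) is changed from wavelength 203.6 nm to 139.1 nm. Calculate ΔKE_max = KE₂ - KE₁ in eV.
2.8237 eV

Using Einstein's equation: KE_max = hc/λ - φ

For λ₁ = 203.6 nm:
KE₁ = hc/λ₁ - φ = 6.0896 - 3.14 = 2.9496 eV

For λ₂ = 139.1 nm:
KE₂ = hc/λ₂ - φ = 8.9133 - 3.14 = 5.7733 eV

Change in KE:
ΔKE = KE₂ - KE₁ = 5.7733 - 2.9496 = 2.8237 eV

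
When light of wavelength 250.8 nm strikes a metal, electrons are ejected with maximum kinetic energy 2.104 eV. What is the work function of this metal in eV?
2.84 eV

From Einstein's photoelectric equation: KE_max = hf - φ = hc/λ - φ

Rearranging for φ:
φ = hc/λ - KE_max

Calculate photon energy:
E_photon = hc/λ = 4.9435 eV

Therefore:
φ = 4.9435 - 2.104 = 2.84 eV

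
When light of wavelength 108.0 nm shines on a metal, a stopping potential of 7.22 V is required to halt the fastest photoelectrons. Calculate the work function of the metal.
4.26 eV

The stopping potential gives the maximum kinetic energy: KE_max = eV_s = 7.22 eV

From Einstein's photoelectric equation: KE_max = hc/λ - φ
Rearranging: φ = hc/λ - KE_max

Calculate photon energy:
E_photon = hc/λ = (6.626×10⁻³⁴ J·s)(3×10⁸ m/s) / (108.0×10⁻⁹ m) = 11.4800 eV

Therefore:
φ = 11.4800 - 7.22 = 4.26 eV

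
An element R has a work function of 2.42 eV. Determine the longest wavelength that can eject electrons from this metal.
512.33 nm

The threshold wavelength is when the photon energy equals the work function:
hc/λ₀ = φ

Solving for λ₀:
λ₀ = hc/φ = (6.626×10⁻³⁴ J·s)(3×10⁸ m/s) / (2.42 eV × 1.602×10⁻¹⁹ J/eV)
λ₀ = 512.33 nm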